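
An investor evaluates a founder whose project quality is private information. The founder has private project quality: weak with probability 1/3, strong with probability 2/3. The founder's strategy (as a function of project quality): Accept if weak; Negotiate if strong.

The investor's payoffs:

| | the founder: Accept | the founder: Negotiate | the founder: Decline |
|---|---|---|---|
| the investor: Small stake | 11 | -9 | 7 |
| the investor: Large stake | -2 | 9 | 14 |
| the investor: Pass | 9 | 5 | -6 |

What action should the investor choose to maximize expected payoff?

Pass

E[Small stake] = 1/3·(11) + 2/3·(-9) = -7/3
E[Large stake] = 1/3·(-2) + 2/3·(9) = 16/3
E[Pass] = 1/3·(9) + 2/3·(5) = 19/3
Best response: Pass (19/3 is the largest).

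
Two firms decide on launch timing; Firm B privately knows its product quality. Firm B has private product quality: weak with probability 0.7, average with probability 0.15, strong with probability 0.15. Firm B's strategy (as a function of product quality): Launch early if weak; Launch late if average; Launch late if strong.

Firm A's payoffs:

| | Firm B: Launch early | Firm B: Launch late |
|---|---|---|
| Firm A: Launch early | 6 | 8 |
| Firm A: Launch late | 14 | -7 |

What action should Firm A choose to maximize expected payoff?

E[Launch early] = 0.7·(6) + 0.15·(8) + 0.15·(8) = 6.6
E[Launch late] = 0.7·(14) + 0.15·(-7) + 0.15·(-7) = 7.7
Best response: Launch late (7.7 is the largest).

Launch late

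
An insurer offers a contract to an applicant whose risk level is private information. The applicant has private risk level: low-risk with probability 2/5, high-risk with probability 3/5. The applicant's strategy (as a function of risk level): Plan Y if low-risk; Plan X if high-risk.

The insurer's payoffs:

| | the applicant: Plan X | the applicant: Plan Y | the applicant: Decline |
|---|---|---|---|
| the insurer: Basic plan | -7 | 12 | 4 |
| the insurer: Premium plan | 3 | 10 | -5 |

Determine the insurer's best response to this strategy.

Premium plan

Compute the insurer's expected payoff for each action, taking the expectation over the applicant's type.
E[Basic plan] = 2/5·(12) + 3/5·(-7) = 3/5
E[Premium plan] = 2/5·(10) + 3/5·(3) = 29/5
Best response: Premium plan (29/5 is the largest).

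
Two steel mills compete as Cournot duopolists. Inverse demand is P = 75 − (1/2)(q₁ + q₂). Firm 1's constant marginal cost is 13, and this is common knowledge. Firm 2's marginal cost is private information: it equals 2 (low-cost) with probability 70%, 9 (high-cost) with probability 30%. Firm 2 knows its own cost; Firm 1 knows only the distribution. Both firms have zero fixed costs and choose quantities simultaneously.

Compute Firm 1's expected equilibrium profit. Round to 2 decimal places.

626.58

Each type of Firm 2 best-responds to q₁; Firm 1 best-responds to the expected q₂ over Firm 2's types.
Firm 2 with cost c maximizes (75 − (1/2)(q₁+q₂) − c)·q₂, giving q₂(c) = (75 − c − (1/2)q₁).
E[c₂] = 0.7·2 + 0.3·9 = 4.1
Firm 1's FOC against E[q₂] yields q₁ = (75 − 2·13 + E[c₂])/(3/2) = (75 − 26 + 4.1)/(3/2) = 35.4.
E[P] = 75 − (1/2)·(q₁ + E[q₂]) = 30.7; Firm 1's expected profit = (E[P] − 13)·q₁ = (30.7 − 13)·35.4 = 626.58.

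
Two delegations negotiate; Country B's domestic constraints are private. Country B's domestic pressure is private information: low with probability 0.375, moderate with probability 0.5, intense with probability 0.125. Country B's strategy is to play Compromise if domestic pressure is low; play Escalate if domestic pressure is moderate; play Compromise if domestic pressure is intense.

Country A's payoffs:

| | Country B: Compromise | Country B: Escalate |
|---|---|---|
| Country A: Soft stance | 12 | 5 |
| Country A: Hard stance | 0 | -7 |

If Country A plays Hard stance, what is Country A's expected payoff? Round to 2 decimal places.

Take the expectation over Country B's domestic pressure, weighting each type's action by its prior probability.
E[Hard stance] = 0.375·0 + 0.5·(-7) + 0.125·0 = 0 + (-3.5) + 0 = -3.5

-3.50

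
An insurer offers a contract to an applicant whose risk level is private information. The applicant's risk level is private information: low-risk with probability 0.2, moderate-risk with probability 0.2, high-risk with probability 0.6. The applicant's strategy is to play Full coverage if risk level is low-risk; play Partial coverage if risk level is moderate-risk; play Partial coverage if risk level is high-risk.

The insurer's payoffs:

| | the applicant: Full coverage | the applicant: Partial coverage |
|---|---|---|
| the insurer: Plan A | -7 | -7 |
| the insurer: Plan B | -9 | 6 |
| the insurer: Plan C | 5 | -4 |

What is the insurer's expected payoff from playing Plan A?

E[Plan A] = 0.2·(-7) + 0.2·(-7) + 0.6·(-7) = (-1.4) + (-1.4) + (-4.2) = -7

-7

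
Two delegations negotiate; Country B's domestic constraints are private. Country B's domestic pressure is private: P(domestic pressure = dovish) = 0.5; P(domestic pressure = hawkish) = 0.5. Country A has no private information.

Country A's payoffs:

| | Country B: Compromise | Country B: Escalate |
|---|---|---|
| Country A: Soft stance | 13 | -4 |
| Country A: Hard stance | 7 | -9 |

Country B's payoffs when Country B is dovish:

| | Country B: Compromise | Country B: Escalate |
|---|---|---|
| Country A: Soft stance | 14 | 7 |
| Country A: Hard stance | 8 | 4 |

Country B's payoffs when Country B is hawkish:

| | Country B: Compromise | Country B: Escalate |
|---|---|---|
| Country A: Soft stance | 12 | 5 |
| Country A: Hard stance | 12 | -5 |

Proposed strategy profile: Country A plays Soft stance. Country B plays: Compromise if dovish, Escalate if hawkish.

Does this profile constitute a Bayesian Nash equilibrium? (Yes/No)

No

Country A plays Soft stance: E[Soft stance] = 0.5·(13) + 0.5·(-4) = 4.5; E[Hard stance] = -1. Best-responding. ✓
Country B (domestic pressure dovish), facing Soft stance: Compromise gives 14, Escalate gives 7. Proposed Compromise is best. ✓
Country B (domestic pressure hawkish), facing Soft stance: Compromise gives 12, Escalate gives 5. Proposed Escalate is not best — profitable deviation exists. ✗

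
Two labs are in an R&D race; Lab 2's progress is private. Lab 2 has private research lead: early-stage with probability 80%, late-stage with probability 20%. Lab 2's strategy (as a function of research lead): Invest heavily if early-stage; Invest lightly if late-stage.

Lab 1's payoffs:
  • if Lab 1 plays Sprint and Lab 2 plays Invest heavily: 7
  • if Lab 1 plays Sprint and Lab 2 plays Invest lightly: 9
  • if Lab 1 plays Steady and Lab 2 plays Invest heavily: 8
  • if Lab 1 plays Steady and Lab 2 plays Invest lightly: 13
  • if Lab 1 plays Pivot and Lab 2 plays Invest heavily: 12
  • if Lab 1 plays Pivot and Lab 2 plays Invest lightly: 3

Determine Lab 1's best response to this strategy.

E[Sprint] = 0.8·(7) + 0.2·(9) = 7.4
E[Steady] = 0.8·(8) + 0.2·(13) = 9
E[Pivot] = 0.8·(12) + 0.2·(3) = 10.2
Best response: Pivot (10.2 is the largest).

Pivot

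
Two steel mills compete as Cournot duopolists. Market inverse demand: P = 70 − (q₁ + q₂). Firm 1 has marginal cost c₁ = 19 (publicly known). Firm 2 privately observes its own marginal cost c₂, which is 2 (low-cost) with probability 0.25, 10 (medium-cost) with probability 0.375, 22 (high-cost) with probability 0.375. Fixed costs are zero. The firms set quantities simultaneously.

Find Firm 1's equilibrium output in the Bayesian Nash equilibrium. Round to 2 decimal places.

Type-c best response for Firm 2: q₂(c) = (70 − c)/2 − q₁/2.
Firm 1 maximizes expected profit; its first-order condition is 70 − 2q₁ − E[q₂] − 19 = 0.
Substituting E[q₂] and solving: E[c₂] = 12.5, so q₁ = (70 − 2·19 + 12.5)/3 = 14.8333.

14.83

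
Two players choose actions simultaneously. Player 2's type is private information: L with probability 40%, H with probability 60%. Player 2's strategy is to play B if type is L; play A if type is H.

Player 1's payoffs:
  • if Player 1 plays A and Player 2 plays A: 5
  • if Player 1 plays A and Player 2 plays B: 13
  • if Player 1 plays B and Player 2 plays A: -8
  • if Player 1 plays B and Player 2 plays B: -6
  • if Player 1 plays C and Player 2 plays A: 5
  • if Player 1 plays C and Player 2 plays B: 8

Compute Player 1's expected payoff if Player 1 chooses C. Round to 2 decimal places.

6.20

Take the expectation over Player 2's type, weighting each type's action by its prior probability.
E[C] = 0.4·8 + 0.6·5 = 3.2 + 3 = 6.2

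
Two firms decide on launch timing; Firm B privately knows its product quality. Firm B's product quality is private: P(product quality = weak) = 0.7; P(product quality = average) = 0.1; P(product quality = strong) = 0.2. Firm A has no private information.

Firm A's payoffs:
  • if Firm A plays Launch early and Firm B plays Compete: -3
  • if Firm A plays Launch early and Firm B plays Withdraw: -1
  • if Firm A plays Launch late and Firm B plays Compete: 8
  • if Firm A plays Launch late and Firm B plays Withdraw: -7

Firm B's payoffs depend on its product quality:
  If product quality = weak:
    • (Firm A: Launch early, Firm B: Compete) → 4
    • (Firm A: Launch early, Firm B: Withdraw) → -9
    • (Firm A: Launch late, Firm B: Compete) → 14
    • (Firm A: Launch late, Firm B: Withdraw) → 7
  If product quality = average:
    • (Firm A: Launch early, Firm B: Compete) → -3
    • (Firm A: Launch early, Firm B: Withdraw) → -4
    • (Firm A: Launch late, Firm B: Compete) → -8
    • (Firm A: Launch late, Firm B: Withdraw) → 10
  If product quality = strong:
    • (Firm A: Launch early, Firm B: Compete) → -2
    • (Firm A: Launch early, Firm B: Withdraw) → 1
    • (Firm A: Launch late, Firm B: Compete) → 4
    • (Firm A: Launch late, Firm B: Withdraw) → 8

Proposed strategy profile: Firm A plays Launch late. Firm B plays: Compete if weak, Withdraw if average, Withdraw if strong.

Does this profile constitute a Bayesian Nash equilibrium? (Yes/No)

Firm A plays Launch late: E[Launch late] = 0.7·(8) + 0.1·(-7) + 0.2·(-7) = 3.5; E[Launch early] = -2.4. Best-responding. ✓
Firm B (product quality weak), facing Launch late: Compete gives 14, Withdraw gives 7. Proposed Compete is best. ✓
Firm B (product quality average), facing Launch late: Compete gives -8, Withdraw gives 10. Proposed Withdraw is best. ✓
Firm B (product quality strong), facing Launch late: Compete gives 4, Withdraw gives 8. Proposed Withdraw is best. ✓

Yes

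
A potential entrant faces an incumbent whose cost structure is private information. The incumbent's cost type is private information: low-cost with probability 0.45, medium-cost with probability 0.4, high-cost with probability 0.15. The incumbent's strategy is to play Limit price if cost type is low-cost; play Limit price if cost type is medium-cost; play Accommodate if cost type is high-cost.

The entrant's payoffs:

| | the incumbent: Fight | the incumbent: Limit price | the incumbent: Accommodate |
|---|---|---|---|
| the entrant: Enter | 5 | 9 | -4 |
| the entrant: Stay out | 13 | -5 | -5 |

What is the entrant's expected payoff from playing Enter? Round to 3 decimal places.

7.050

Take the expectation over the incumbent's cost type, weighting each type's action by its prior probability.
E[Enter] = 0.45·9 + 0.4·9 + 0.15·(-4) = 4.05 + 3.6 + (-0.6) = 7.05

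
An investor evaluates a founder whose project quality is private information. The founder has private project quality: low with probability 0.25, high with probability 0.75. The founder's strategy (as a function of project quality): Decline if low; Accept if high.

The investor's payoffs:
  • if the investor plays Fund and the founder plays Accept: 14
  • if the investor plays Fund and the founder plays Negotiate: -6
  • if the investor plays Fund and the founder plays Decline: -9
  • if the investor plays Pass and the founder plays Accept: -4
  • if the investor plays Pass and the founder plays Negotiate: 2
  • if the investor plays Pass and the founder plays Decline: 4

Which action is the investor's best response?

E[Fund] = 0.25·(-9) + 0.75·(14) = 8.25
E[Pass] = 0.25·(4) + 0.75·(-4) = -2
Best response: Fund (8.25 is the largest).

Fund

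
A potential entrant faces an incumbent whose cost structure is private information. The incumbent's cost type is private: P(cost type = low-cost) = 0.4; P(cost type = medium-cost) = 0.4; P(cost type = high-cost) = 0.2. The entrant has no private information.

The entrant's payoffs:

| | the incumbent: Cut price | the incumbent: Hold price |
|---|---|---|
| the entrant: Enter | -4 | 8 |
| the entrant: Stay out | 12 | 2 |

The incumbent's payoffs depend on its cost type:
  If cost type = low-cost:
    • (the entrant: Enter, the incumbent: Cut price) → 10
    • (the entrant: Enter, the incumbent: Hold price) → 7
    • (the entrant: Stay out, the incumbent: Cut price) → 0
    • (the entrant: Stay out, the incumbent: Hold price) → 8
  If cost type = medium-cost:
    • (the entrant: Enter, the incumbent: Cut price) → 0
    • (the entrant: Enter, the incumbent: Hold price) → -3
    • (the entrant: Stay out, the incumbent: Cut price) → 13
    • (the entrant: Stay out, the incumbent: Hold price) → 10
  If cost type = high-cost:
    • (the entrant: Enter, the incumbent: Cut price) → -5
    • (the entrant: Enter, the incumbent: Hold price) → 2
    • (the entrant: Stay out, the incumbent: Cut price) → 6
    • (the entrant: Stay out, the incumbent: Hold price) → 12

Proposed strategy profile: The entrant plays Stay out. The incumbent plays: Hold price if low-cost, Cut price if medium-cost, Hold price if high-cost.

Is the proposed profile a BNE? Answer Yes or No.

Yes

The entrant plays Stay out: E[Stay out] = 0.4·(2) + 0.4·(12) + 0.2·(2) = 6; E[Enter] = 3.2. Best-responding. ✓
The incumbent (cost type low-cost), facing Stay out: Cut price gives 0, Hold price gives 8. Proposed Hold price is best. ✓
The incumbent (cost type medium-cost), facing Stay out: Cut price gives 13, Hold price gives 10. Proposed Cut price is best. ✓
The incumbent (cost type high-cost), facing Stay out: Cut price gives 6, Hold price gives 12. Proposed Hold price is best. ✓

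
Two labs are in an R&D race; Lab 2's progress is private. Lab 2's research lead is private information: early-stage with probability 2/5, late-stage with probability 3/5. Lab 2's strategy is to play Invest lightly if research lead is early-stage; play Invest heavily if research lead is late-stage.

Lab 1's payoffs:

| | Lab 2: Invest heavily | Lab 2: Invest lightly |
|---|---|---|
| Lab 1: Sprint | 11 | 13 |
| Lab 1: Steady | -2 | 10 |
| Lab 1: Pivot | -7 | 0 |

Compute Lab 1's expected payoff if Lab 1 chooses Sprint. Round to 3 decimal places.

Take the expectation over Lab 2's research lead, weighting each type's action by its prior probability.
E[Sprint] = 2/5·13 + 3/5·11 = 26/5 + 33/5 = 59/5

11.800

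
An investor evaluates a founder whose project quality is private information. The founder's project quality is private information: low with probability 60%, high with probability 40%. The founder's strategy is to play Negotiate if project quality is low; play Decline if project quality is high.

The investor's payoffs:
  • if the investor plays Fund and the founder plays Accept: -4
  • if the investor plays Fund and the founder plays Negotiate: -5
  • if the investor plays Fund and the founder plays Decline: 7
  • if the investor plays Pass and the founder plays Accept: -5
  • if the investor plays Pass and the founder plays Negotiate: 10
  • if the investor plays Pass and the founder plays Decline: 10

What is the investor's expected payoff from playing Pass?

E[Pass] = 0.6·10 + 0.4·10 = 6 + 4 = 10

10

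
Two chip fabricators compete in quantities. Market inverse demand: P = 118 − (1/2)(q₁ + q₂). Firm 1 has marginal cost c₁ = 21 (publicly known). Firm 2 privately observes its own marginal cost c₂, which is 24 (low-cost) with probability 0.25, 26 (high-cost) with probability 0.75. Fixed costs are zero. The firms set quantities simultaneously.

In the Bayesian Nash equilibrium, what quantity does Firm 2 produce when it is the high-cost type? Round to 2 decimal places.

58.17

Firm 2 with cost c maximizes (118 − (1/2)(q₁+q₂) − c)·q₂, giving q₂(c) = (118 − c − (1/2)q₁).
E[c₂] = 0.25·24 + 0.75·26 = 25.5
Firm 1's FOC against E[q₂] yields q₁ = (118 − 2·21 + E[c₂])/(3/2) = (118 − 42 + 25.5)/(3/2) = 67.6667.
q₂(high-cost) = (118 − 26 − (1/2)·67.6667) = 58.1667.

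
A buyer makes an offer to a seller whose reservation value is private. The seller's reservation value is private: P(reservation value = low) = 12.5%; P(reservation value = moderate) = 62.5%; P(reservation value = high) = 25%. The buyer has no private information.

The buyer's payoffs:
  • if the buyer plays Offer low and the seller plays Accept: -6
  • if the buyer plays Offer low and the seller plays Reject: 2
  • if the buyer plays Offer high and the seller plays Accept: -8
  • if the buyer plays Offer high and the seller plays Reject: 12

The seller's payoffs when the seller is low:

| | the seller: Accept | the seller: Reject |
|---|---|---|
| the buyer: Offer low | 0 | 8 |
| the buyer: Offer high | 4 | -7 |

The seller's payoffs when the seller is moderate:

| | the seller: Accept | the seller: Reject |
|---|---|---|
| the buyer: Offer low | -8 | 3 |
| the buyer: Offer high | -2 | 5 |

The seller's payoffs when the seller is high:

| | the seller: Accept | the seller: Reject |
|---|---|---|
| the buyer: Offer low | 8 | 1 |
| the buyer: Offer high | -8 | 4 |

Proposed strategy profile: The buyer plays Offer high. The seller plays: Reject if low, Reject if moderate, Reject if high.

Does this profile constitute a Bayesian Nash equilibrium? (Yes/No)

The buyer plays Offer high: E[Offer high] = 0.125·(12) + 0.625·(12) + 0.25·(12) = 12; E[Offer low] = 2. Best-responding. ✓
The seller (reservation value low), facing Offer high: Accept gives 4, Reject gives -7. Proposed Reject is not best — profitable deviation exists. ✗
The seller (reservation value moderate), facing Offer high: Accept gives -2, Reject gives 5. Proposed Reject is best. ✓
The seller (reservation value high), facing Offer high: Accept gives -8, Reject gives 4. Proposed Reject is best. ✓

No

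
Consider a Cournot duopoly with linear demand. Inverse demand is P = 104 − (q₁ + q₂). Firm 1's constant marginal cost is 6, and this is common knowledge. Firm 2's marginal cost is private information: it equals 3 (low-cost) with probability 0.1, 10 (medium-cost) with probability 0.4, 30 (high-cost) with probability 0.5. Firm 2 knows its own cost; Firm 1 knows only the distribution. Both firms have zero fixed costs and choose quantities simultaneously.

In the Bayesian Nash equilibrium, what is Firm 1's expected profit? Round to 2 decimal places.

1376.41

Type-c best response for Firm 2: q₂(c) = (104 − c)/2 − q₁/2.
Firm 1 maximizes expected profit; its first-order condition is 104 − 2q₁ − E[q₂] − 6 = 0.
Substituting E[q₂] and solving: E[c₂] = 19.3, so q₁ = (104 − 2·6 + 19.3)/3 = 37.1.
E[P] = 104 − (q₁ + E[q₂]) = 43.1; Firm 1's expected profit = (E[P] − 6)·q₁ = (43.1 − 6)·37.1 = 1376.41.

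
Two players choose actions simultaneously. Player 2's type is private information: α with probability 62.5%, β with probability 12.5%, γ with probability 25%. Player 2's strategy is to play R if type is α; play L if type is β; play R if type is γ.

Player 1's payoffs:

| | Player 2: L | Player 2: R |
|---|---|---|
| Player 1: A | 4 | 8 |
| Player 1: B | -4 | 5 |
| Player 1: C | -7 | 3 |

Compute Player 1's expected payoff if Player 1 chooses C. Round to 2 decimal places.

E[C] = 0.625·3 + 0.125·(-7) + 0.25·3 = 1.875 + (-0.875) + 0.75 = 1.75

1.75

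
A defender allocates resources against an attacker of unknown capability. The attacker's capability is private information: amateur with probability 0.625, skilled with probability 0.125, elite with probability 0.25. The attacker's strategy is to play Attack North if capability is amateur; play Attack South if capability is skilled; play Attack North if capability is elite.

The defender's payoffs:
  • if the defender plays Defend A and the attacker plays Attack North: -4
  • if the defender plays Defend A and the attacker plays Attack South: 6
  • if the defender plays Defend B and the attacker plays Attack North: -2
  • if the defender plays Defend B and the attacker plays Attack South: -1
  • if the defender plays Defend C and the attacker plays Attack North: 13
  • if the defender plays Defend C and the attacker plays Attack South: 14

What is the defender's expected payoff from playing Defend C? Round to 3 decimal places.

13.125

Take the expectation over the attacker's capability, weighting each type's action by its prior probability.
E[Defend C] = 0.625·13 + 0.125·14 + 0.25·13 = 8.125 + 1.75 + 3.25 = 13.125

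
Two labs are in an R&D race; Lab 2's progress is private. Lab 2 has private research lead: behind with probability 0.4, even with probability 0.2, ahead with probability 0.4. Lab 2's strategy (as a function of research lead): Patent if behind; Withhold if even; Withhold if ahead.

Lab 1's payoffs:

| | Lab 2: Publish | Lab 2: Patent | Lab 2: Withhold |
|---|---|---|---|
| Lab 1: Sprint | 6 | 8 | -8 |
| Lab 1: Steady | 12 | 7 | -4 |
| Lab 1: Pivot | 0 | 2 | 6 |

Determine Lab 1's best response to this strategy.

Pivot

Compute Lab 1's expected payoff for each action, taking the expectation over Lab 2's type.
E[Sprint] = 0.4·(8) + 0.2·(-8) + 0.4·(-8) = -1.6
E[Steady] = 0.4·(7) + 0.2·(-4) + 0.4·(-4) = 0.4
E[Pivot] = 0.4·(2) + 0.2·(6) + 0.4·(6) = 4.4
Best response: Pivot (4.4 is the largest).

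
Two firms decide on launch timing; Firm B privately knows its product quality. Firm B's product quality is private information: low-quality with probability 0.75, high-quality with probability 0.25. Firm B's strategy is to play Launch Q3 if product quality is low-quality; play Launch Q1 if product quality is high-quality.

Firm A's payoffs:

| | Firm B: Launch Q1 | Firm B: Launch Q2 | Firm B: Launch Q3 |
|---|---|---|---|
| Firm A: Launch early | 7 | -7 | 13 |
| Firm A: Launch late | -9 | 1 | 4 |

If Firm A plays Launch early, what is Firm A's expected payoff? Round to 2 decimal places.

11.50

E[Launch early] = 0.75·13 + 0.25·7 = 9.75 + 1.75 = 11.5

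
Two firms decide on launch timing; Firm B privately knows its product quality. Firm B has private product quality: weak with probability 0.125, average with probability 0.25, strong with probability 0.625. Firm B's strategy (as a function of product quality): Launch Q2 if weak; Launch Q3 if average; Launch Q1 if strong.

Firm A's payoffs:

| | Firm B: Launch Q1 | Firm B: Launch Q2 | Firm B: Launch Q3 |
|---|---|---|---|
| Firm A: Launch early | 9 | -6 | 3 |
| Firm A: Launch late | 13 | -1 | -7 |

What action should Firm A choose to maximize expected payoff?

Launch late

E[Launch early] = 0.125·(-6) + 0.25·(3) + 0.625·(9) = 5.625
E[Launch late] = 0.125·(-1) + 0.25·(-7) + 0.625·(13) = 6.25
Best response: Launch late (6.25 is the largest).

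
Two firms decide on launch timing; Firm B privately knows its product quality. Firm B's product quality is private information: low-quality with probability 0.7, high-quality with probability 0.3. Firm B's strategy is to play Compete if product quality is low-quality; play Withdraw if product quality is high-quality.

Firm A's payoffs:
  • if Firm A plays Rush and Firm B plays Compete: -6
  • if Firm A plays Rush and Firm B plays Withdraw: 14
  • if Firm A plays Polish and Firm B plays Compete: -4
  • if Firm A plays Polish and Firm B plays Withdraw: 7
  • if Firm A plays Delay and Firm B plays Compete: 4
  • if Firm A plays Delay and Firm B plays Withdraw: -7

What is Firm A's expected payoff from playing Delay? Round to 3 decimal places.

0.700

E[Delay] = 0.7·4 + 0.3·(-7) = 2.8 + (-2.1) = 0.7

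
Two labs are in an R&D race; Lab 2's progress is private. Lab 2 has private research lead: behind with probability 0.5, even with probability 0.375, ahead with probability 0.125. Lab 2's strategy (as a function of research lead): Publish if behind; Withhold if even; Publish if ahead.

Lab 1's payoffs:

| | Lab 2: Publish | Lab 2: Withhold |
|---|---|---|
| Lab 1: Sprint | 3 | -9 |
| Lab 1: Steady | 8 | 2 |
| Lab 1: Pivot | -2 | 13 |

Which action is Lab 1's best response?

Steady

E[Sprint] = 0.5·(3) + 0.375·(-9) + 0.125·(3) = -1.5
E[Steady] = 0.5·(8) + 0.375·(2) + 0.125·(8) = 5.75
E[Pivot] = 0.5·(-2) + 0.375·(13) + 0.125·(-2) = 3.625
Best response: Steady (5.75 is the largest).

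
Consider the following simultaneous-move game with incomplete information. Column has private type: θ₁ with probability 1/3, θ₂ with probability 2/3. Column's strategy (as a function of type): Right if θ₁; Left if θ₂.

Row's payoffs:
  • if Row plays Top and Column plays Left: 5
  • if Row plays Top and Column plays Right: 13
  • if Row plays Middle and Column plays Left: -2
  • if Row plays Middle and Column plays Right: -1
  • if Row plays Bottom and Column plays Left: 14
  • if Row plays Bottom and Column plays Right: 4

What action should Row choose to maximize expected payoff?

Bottom

Compute Row's expected payoff for each action, taking the expectation over Column's type.
E[Top] = 1/3·(13) + 2/3·(5) = 23/3
E[Middle] = 1/3·(-1) + 2/3·(-2) = -5/3
E[Bottom] = 1/3·(4) + 2/3·(14) = 32/3
Best response: Bottom (32/3 is the largest).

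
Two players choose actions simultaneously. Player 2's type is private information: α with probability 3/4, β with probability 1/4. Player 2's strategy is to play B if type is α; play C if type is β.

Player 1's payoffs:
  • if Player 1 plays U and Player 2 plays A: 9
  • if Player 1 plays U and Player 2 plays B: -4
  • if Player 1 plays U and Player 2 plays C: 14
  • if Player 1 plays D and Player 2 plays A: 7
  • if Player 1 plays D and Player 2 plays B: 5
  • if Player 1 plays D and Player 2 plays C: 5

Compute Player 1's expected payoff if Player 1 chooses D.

5

Take the expectation over Player 2's type, weighting each type's action by its prior probability.
E[D] = 3/4·5 + 1/4·5 = 15/4 + 5/4 = 5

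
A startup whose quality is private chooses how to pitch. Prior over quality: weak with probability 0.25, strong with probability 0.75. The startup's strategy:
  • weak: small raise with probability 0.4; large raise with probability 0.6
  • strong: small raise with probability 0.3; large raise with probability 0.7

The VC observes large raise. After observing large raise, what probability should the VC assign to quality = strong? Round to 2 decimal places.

P(large raise) = 0.25·0.6 + 0.75·0.7 = 0.675
P(strong | large raise) = (0.75·0.7) / 0.675 = 0.525 / 0.675 = 0.777778

0.78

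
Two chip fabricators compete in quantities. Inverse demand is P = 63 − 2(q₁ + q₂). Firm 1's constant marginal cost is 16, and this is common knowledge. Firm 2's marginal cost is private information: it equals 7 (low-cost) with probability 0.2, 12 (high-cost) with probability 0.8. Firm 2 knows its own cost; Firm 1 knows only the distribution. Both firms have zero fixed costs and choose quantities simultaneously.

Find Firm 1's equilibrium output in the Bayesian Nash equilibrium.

Type-c best response for Firm 2: q₂(c) = (63 − c)/4 − q₁/2.
Firm 1 maximizes expected profit; its first-order condition is 63 − 4q₁ − 2E[q₂] − 16 = 0.
Substituting E[q₂] and solving: E[c₂] = 11, so q₁ = (63 − 2·16 + 11)/6 = 7.

7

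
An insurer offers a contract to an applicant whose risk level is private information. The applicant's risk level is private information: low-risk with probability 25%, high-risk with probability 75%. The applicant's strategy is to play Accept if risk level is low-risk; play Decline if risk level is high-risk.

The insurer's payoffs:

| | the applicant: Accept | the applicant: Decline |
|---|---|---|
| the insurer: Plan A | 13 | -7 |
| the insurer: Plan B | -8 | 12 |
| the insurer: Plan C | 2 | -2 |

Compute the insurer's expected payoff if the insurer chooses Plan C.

E[Plan C] = 0.25·2 + 0.75·(-2) = 0.5 + (-1.5) = -1

-1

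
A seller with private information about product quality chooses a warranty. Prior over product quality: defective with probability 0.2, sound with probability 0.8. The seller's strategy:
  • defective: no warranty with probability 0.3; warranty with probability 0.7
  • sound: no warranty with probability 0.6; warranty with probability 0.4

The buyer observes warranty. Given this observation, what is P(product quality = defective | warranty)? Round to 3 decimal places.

0.304

P(warranty) = 0.2·0.7 + 0.8·0.4 = 0.46
P(defective | warranty) = (0.2·0.7) / 0.46 = 0.14 / 0.46 = 0.304348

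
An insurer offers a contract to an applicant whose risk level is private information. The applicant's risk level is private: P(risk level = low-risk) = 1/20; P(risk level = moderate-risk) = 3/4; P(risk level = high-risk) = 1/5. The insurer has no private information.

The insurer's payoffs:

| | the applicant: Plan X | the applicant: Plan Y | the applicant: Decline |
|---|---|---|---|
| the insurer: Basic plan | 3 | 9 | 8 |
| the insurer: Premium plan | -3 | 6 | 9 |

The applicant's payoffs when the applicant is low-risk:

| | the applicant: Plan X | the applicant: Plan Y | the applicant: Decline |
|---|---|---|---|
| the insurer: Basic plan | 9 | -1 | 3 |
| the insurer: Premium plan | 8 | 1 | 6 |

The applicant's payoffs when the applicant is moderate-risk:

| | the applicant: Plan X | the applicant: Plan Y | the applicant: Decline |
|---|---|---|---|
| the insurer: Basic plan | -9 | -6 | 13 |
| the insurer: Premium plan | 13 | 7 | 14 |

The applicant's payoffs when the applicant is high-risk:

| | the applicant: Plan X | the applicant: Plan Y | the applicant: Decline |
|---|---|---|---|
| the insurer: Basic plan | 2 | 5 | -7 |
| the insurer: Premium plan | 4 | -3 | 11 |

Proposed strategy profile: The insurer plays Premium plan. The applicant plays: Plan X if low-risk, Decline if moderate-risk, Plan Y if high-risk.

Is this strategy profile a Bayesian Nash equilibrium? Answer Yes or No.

No

The insurer plays Premium plan: E[Premium plan] = 1/20·(-3) + 3/4·(9) + 1/5·(6) = 39/5; E[Basic plan] = 159/20. Not best-responding. ✗
The applicant (risk level low-risk), facing Premium plan: Plan X gives 8, Plan Y gives 1, Decline gives 6. Proposed Plan X is best. ✓
The applicant (risk level moderate-risk), facing Premium plan: Plan X gives 13, Plan Y gives 7, Decline gives 14. Proposed Decline is best. ✓
The applicant (risk level high-risk), facing Premium plan: Plan X gives 4, Plan Y gives -3, Decline gives 11. Proposed Plan Y is not best — profitable deviation exists. ✗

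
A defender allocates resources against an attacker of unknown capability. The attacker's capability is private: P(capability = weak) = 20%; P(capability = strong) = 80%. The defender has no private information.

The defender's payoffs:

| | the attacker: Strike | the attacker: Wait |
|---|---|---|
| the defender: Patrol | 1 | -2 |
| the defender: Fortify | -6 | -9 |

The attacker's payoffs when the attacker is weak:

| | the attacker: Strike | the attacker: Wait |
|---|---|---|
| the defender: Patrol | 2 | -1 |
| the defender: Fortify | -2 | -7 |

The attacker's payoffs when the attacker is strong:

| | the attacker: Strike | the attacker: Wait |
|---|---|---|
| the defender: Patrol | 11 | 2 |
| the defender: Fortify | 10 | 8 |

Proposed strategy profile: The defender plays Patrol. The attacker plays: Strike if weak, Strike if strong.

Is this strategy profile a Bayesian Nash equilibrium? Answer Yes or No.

Yes

The defender plays Patrol: E[Patrol] = 0.2·(1) + 0.8·(1) = 1; E[Fortify] = -6. Best-responding. ✓
The attacker (capability weak), facing Patrol: Strike gives 2, Wait gives -1. Proposed Strike is best. ✓
The attacker (capability strong), facing Patrol: Strike gives 11, Wait gives 2. Proposed Strike is best. ✓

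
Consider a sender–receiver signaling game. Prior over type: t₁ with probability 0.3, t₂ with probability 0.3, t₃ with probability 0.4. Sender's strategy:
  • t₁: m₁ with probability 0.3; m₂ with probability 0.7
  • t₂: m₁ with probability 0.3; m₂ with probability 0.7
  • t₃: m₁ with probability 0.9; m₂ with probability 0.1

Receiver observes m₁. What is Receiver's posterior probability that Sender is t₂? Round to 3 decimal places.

0.167

Apply Bayes' rule using the sender's strategy as the likelihood.
P(m₁) = 0.3·0.3 + 0.3·0.3 + 0.4·0.9 = 0.54
P(t₂ | m₁) = (0.3·0.3) / 0.54 = 0.09 / 0.54 = 0.166667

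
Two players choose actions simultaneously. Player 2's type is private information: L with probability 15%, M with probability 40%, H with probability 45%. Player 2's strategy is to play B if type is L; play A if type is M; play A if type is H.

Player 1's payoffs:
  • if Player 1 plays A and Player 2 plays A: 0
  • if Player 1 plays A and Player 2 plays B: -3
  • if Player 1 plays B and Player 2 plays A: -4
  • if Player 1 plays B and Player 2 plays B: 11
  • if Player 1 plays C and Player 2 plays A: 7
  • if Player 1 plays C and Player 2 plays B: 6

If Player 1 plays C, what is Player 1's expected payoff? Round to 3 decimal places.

6.850

E[C] = 0.15·6 + 0.4·7 + 0.45·7 = 0.9 + 2.8 + 3.15 = 6.85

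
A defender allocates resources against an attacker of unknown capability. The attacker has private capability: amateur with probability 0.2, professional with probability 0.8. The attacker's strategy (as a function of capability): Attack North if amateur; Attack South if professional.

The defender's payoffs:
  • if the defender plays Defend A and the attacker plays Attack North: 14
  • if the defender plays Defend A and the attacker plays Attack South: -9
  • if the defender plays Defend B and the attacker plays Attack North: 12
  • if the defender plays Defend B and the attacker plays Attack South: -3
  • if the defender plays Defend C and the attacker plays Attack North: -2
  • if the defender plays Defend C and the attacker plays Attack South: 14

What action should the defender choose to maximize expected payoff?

E[Defend A] = 0.2·(14) + 0.8·(-9) = -4.4
E[Defend B] = 0.2·(12) + 0.8·(-3) = 0
E[Defend C] = 0.2·(-2) + 0.8·(14) = 10.8
Best response: Defend C (10.8 is the largest).

Defend C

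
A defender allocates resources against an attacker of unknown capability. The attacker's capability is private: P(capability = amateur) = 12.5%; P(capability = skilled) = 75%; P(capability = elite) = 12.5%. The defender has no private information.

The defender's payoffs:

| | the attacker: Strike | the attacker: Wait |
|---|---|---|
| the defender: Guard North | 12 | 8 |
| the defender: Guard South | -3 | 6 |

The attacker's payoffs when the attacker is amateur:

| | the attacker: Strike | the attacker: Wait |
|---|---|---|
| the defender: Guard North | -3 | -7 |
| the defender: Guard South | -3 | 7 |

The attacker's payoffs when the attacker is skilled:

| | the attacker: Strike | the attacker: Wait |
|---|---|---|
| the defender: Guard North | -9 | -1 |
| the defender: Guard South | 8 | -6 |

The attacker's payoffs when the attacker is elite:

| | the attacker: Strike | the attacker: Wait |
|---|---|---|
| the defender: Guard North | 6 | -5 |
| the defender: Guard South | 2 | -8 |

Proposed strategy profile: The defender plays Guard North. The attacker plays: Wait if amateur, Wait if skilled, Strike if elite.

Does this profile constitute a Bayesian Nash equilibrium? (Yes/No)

No

The defender plays Guard North: E[Guard North] = 0.125·(8) + 0.75·(8) + 0.125·(12) = 8.5; E[Guard South] = 4.875. Best-responding. ✓
The attacker (capability amateur), facing Guard North: Strike gives -3, Wait gives -7. Proposed Wait is not best — profitable deviation exists. ✗
The attacker (capability skilled), facing Guard North: Strike gives -9, Wait gives -1. Proposed Wait is best. ✓
The attacker (capability elite), facing Guard North: Strike gives 6, Wait gives -5. Proposed Strike is best. ✓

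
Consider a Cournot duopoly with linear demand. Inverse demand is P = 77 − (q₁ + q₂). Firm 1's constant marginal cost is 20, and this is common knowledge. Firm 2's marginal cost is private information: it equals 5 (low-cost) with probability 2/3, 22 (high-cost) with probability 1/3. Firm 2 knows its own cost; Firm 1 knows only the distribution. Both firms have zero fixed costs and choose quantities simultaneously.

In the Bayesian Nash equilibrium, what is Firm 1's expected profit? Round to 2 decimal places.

Each type of Firm 2 best-responds to q₁; Firm 1 best-responds to the expected q₂ over Firm 2's types.
Firm 2 with cost c maximizes (77 − (q₁+q₂) − c)·q₂, giving q₂(c) = (77 − c − q₁)/2.
E[c₂] = 2/3·5 + 1/3·22 = 10.6667
Firm 1's FOC against E[q₂] yields q₁ = (77 − 2·20 + E[c₂])/3 = (77 − 40 + 10.6667)/3 = 15.8889.
E[P] = 77 − (q₁ + E[q₂]) = 35.8889; Firm 1's expected profit = (E[P] − 20)·q₁ = (35.8889 − 20)·15.8889 = 252.457.

252.46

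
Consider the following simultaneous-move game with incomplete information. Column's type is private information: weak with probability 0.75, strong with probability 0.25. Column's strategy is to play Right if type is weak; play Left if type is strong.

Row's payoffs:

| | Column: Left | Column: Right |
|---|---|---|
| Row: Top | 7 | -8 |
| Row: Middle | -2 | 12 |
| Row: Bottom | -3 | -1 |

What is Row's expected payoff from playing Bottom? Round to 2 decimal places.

-1.50

E[Bottom] = 0.75·(-1) + 0.25·(-3) = (-0.75) + (-0.75) = -1.5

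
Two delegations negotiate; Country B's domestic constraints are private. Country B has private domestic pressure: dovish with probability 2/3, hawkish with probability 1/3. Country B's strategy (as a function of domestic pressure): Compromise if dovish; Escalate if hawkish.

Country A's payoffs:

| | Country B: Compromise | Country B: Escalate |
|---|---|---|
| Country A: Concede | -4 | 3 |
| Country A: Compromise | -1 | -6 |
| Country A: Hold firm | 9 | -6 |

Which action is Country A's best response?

Compute Country A's expected payoff for each action, taking the expectation over Country B's type.
E[Concede] = 2/3·(-4) + 1/3·(3) = -5/3
E[Compromise] = 2/3·(-1) + 1/3·(-6) = -8/3
E[Hold firm] = 2/3·(9) + 1/3·(-6) = 4
Best response: Hold firm (4 is the largest).

Hold firm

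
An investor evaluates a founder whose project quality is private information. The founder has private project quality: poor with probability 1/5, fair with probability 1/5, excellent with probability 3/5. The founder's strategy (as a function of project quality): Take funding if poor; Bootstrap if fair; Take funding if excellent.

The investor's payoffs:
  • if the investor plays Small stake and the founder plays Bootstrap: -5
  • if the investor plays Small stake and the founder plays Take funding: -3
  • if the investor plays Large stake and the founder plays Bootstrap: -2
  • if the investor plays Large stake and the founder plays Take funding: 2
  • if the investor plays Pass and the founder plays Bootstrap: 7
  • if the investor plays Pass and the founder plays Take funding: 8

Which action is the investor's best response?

Pass

Compute the investor's expected payoff for each action, taking the expectation over the founder's type.
E[Small stake] = 1/5·(-3) + 1/5·(-5) + 3/5·(-3) = -17/5
E[Large stake] = 1/5·(2) + 1/5·(-2) + 3/5·(2) = 6/5
E[Pass] = 1/5·(8) + 1/5·(7) + 3/5·(8) = 39/5
Best response: Pass (39/5 is the largest).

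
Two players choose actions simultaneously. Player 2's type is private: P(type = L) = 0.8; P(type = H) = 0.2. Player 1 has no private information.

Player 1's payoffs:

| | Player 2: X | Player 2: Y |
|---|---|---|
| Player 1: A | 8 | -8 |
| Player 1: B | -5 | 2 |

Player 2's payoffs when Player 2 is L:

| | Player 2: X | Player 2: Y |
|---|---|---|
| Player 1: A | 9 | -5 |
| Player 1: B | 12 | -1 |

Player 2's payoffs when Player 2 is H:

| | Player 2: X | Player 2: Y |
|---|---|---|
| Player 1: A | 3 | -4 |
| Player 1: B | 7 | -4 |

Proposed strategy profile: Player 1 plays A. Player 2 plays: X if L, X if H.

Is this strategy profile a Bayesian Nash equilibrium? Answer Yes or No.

A profile is a BNE iff every type of every player is best-responding given beliefs about the other side.
Player 1 plays A: E[A] = 0.8·(8) + 0.2·(8) = 8; E[B] = -5. Best-responding. ✓
Player 2 (type L), facing A: X gives 9, Y gives -5. Proposed X is best. ✓
Player 2 (type H), facing A: X gives 3, Y gives -4. Proposed X is best. ✓

Yes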